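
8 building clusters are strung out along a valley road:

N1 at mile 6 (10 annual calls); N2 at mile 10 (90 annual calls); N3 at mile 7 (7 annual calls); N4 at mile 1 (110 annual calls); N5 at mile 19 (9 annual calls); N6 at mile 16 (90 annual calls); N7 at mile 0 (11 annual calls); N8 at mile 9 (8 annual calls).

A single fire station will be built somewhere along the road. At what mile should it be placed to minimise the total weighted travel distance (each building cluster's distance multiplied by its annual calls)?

x = 10

For a sum of weighted absolute distances on a line, the optimum is the weighted median (not the mean). Total weight W = 335; half-weight = 167.5.
Sort by position and accumulate weight:
  mile 0 (N7, w=11) → cum 11
  mile 1 (N4, w=110) → cum 121
  mile 6 (N1, w=10) → cum 131
  mile 7 (N3, w=7) → cum 138
  mile 9 (N8, w=8) → cum 146
  mile 10 (N2, w=90) → cum 236  ≥ 167.5 → median here
  mile 16 (N6, w=90) → cum 326
  mile 19 (N5, w=9) → cum 335
Optimal location: mile 10.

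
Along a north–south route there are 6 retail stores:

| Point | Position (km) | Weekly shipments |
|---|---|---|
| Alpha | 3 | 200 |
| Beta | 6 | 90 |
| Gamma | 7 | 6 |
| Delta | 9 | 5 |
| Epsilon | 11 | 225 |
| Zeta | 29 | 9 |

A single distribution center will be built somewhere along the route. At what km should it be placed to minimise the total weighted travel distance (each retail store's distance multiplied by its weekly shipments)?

For a sum of weighted absolute distances on a line, the optimum is the weighted median (not the mean). Total weight W = 535; half-weight = 267.5.
Sort by position and accumulate weight:
  km 3 (Alpha, w=200) → cum 200
  km 6 (Beta, w=90) → cum 290  ≥ 267.5 → median here
  km 7 (Gamma, w=6) → cum 296
  km 9 (Delta, w=5) → cum 301
  km 11 (Epsilon, w=225) → cum 526
  km 29 (Zeta, w=9) → cum 535
Optimal location: km 6.

x = 6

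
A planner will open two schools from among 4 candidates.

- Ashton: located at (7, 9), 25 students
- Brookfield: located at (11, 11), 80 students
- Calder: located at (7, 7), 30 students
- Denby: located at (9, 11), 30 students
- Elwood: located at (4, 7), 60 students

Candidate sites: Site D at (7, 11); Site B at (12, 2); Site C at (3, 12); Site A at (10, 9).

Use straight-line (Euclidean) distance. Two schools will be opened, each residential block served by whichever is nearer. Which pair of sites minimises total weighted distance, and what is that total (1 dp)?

{Site D, Site A}, total 697.1

Evaluate every pair (each demand assigned to the nearer of the two):
  {Site D, Site A}: total = 697.1
  {Site C, Site A}: total = 735.1
  {Site B, Site A}: total = 808.6
  {Site D, Site B}: total = 850.0
  {Site D, Site C}: total = 850.0
  {Site B, Site C}: total = 1450.5
Best pair: {Site D, Site A} with total 697.1.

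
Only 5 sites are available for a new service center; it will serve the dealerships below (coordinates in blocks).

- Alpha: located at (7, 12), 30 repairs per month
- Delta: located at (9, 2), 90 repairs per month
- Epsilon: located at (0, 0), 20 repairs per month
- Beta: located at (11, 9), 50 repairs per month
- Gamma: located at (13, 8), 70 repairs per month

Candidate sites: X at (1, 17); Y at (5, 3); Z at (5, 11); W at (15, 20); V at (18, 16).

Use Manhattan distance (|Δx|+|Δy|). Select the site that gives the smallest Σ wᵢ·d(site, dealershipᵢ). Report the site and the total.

Total weighted distance at each candidate:
  X (1, 17): total = 5130
  Y (5, 3): total = 2450
  Z (5, 11): total = 2750
  W (15, 20): total = 5070
  V (18, 16): total = 4810
Minimum is at Y with total 2450 blocks.

Y, total 2450 blocks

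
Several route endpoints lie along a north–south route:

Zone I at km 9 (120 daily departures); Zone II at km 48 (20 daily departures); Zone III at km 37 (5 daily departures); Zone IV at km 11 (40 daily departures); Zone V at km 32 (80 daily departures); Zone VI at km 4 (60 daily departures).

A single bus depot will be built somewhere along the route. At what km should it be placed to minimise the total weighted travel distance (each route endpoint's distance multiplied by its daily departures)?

x = 9

For a sum of weighted absolute distances on a line, the optimum is the weighted median (not the mean). Total weight W = 325; half-weight = 162.5.
Sort by position and accumulate weight:
  km 4 (Zone VI, w=60) → cum 60
  km 9 (Zone I, w=120) → cum 180  ≥ 162.5 → median here
  km 11 (Zone IV, w=40) → cum 220
  km 32 (Zone V, w=80) → cum 300
  km 37 (Zone III, w=5) → cum 305
  km 48 (Zone II, w=20) → cum 325
Optimal location: km 9.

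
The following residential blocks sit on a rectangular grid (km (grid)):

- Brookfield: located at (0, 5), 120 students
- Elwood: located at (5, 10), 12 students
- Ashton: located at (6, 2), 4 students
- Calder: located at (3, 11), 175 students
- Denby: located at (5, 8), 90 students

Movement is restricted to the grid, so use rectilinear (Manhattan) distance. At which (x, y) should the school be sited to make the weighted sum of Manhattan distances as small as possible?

(3, 8)

Manhattan distance separates: Σwᵢ(|x−xᵢ|+|y−yᵢ|) = Σwᵢ|x−xᵢ| + Σwᵢ|y−yᵢ|, so x and y are optimised independently as 1-D weighted medians.
Total weight W = 401; half = 200.5.
x-coordinate, sorted with cumulative weight:
  x=0 (Brookfield, w=120) cum 120
  x=3 (Calder, w=175) cum 295  ← median
  x=5 (Elwood, w=12) cum 307
  x=5 (Denby, w=90) cum 397
  x=6 (Ashton, w=4) cum 401
⇒ x* = 3
y-coordinate, sorted with cumulative weight:
  y=2 (Ashton, w=4) cum 4
  y=5 (Brookfield, w=120) cum 124
  y=8 (Denby, w=90) cum 214  ← median
  y=10 (Elwood, w=12) cum 226
  y=11 (Calder, w=175) cum 401
⇒ y* = 8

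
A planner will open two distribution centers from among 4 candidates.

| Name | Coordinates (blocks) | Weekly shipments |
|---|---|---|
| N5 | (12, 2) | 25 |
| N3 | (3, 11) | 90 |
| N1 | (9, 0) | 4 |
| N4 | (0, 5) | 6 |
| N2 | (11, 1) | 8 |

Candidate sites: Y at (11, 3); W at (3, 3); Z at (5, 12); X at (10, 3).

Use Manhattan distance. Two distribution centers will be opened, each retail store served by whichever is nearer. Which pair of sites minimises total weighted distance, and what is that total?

Evaluate every pair (each demand assigned to the nearer of the two):
  {Y, Z}: total = 428
  {Z, X}: total = 457
  {W, Z}: total = 666
  {Y, W}: total = 836
  {W, X}: total = 865
  {Y, X}: total = 1504
Best pair: {Y, Z} with total 428.

{Y, Z}, total 428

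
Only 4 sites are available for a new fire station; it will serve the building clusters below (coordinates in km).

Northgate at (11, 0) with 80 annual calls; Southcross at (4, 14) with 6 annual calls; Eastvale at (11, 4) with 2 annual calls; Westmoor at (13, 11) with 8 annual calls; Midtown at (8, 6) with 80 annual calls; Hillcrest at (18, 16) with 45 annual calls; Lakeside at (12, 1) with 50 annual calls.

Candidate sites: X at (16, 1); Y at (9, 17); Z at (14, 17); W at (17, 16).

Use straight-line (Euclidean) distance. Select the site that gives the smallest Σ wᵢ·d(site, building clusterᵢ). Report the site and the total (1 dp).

X, total 2244.9 km

Total weighted distance at each candidate:
  X (16, 1): total = 2244.9
  Y (9, 17): total = 3593.4
  Z (14, 17): total = 3513.2
  W (17, 16): total = 3435.9
Minimum is at X with total 2244.9 km.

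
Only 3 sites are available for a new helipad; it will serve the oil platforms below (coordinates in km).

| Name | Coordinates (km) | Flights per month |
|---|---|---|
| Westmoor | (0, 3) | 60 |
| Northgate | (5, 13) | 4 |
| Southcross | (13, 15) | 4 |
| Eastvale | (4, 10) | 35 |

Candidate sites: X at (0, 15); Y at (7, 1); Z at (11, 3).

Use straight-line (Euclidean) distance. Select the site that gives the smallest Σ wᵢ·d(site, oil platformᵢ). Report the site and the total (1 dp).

Y, total 878.4 km

Total weighted distance at each candidate:
  X (0, 15): total = 1017.7
  Y (7, 1): total = 878.4
  Z (11, 3): total = 1101.8
Minimum is at Y with total 878.4 km.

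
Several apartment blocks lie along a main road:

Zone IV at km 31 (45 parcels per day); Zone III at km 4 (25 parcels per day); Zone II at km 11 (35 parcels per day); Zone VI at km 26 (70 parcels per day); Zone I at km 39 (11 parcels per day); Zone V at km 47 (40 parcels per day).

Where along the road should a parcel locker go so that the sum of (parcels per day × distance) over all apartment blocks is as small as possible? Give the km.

For a sum of weighted absolute distances on a line, the optimum is the weighted median (not the mean). Total weight W = 226; half-weight = 113.
Sort by position and accumulate weight:
  km 4 (Zone III, w=25) → cum 25
  km 11 (Zone II, w=35) → cum 60
  km 26 (Zone VI, w=70) → cum 130  ≥ 113 → median here
  km 31 (Zone IV, w=45) → cum 175
  km 39 (Zone I, w=11) → cum 186
  km 47 (Zone V, w=40) → cum 226
Optimal location: km 26.

x = 26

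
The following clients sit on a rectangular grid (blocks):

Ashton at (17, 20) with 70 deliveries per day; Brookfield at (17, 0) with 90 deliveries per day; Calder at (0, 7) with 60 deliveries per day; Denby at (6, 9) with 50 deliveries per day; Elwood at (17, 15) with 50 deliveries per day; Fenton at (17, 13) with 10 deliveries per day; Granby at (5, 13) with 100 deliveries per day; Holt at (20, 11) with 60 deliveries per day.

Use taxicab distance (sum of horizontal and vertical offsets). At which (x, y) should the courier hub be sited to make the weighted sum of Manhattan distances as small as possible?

Manhattan distance separates: Σwᵢ(|x−xᵢ|+|y−yᵢ|) = Σwᵢ|x−xᵢ| + Σwᵢ|y−yᵢ|, so x and y are optimised independently as 1-D weighted medians.
Total weight W = 490; half = 245.
x-coordinate, sorted with cumulative weight:
  x=0 (Calder, w=60) cum 60
  x=5 (Granby, w=100) cum 160
  x=6 (Denby, w=50) cum 210
  x=17 (Ashton, w=70) cum 280  ← median
  x=17 (Brookfield, w=90) cum 370
  x=17 (Elwood, w=50) cum 420
  x=17 (Fenton, w=10) cum 430
  x=20 (Holt, w=60) cum 490
⇒ x* = 17
y-coordinate, sorted with cumulative weight:
  y=0 (Brookfield, w=90) cum 90
  y=7 (Calder, w=60) cum 150
  y=9 (Denby, w=50) cum 200
  y=11 (Holt, w=60) cum 260  ← median
  y=13 (Fenton, w=10) cum 270
  y=13 (Granby, w=100) cum 370
  y=15 (Elwood, w=50) cum 420
  y=20 (Ashton, w=70) cum 490
⇒ y* = 11

(17, 11)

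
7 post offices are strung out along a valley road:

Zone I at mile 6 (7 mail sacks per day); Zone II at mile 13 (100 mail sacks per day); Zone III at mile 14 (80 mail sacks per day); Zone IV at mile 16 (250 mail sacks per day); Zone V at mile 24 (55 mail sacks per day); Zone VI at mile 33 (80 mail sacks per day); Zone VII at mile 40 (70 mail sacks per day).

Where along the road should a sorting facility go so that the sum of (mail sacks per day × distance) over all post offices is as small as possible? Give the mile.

x = 16

For a sum of weighted absolute distances on a line, the optimum is the weighted median (not the mean). Total weight W = 642; half-weight = 321.
Sort by position and accumulate weight:
  mile 6 (Zone I, w=7) → cum 7
  mile 13 (Zone II, w=100) → cum 107
  mile 14 (Zone III, w=80) → cum 187
  mile 16 (Zone IV, w=250) → cum 437  ≥ 321 → median here
  mile 24 (Zone V, w=55) → cum 492
  mile 33 (Zone VI, w=80) → cum 572
  mile 40 (Zone VII, w=70) → cum 642
Optimal location: mile 16.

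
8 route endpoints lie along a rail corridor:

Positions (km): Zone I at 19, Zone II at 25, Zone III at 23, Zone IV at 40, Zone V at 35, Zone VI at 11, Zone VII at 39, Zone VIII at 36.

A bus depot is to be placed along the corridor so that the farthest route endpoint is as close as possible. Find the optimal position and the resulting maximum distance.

location 25.5, max distance 14.5

The 1-center on a line is the midpoint of the two extreme points: leftmost at 11, rightmost at 40.
Optimal location = (11 + 40)/2 = 25.5; maximum distance = (40 − 11)/2 = 14.5.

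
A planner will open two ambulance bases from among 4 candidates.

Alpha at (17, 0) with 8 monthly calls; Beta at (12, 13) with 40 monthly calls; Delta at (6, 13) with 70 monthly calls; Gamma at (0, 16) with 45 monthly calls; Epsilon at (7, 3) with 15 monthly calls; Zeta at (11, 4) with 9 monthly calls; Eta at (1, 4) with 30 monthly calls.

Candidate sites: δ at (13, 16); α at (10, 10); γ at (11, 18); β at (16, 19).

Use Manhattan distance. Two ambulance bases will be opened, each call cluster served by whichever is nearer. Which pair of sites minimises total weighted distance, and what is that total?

Evaluate every pair (each demand assigned to the nearer of the two):
  {δ, α}: total = 2034
  {α, γ}: total = 2074
  {α, β}: total = 2209
  {δ, γ}: total = 2736
  {δ, β}: total = 2736
  {γ, β}: total = 2816
Best pair: {δ, α} with total 2034.

{δ, α}, total 2034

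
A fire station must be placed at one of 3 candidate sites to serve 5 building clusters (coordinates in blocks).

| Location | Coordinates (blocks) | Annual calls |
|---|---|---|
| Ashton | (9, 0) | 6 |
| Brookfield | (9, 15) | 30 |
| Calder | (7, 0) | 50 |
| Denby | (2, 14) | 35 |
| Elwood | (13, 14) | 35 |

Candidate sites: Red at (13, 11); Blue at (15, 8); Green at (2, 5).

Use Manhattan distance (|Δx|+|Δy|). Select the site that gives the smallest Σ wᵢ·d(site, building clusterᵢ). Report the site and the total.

Total weighted distance at each candidate:
  Red (13, 11): total = 1775
  Blue (15, 8): total = 2219
  Green (2, 5): total = 2097
Minimum is at Red with total 1775 blocks.

Red, total 1775 blocks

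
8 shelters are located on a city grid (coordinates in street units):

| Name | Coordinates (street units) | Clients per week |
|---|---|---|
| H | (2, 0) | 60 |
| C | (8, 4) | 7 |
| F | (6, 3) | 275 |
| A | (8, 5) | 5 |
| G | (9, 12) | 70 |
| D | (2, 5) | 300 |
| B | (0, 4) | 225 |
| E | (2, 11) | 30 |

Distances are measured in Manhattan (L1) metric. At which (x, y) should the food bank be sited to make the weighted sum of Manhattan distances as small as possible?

(2, 4)

Manhattan distance separates: Σwᵢ(|x−xᵢ|+|y−yᵢ|) = Σwᵢ|x−xᵢ| + Σwᵢ|y−yᵢ|, so x and y are optimised independently as 1-D weighted medians.
Total weight W = 972; half = 486.
x-coordinate, sorted with cumulative weight:
  x=0 (B, w=225) cum 225
  x=2 (H, w=60) cum 285
  x=2 (D, w=300) cum 585  ← median
  x=2 (E, w=30) cum 615
  x=6 (F, w=275) cum 890
  x=8 (C, w=7) cum 897
  x=8 (A, w=5) cum 902
  x=9 (G, w=70) cum 972
⇒ x* = 2
y-coordinate, sorted with cumulative weight:
  y=0 (H, w=60) cum 60
  y=3 (F, w=275) cum 335
  y=4 (C, w=7) cum 342
  y=4 (B, w=225) cum 567  ← median
  y=5 (A, w=5) cum 572
  y=5 (D, w=300) cum 872
  y=11 (E, w=30) cum 902
  y=12 (G, w=70) cum 972
⇒ y* = 4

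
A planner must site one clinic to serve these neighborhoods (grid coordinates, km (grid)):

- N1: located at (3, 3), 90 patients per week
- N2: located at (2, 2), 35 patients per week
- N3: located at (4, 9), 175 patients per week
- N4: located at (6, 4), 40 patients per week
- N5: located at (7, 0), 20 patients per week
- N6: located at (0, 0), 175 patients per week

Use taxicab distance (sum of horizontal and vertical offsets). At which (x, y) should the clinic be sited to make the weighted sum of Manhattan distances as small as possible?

(3, 3)

Manhattan distance separates: Σwᵢ(|x−xᵢ|+|y−yᵢ|) = Σwᵢ|x−xᵢ| + Σwᵢ|y−yᵢ|, so x and y are optimised independently as 1-D weighted medians.
Total weight W = 535; half = 267.5.
x-coordinate, sorted with cumulative weight:
  x=0 (N6, w=175) cum 175
  x=2 (N2, w=35) cum 210
  x=3 (N1, w=90) cum 300  ← median
  x=4 (N3, w=175) cum 475
  x=6 (N4, w=40) cum 515
  x=7 (N5, w=20) cum 535
⇒ x* = 3
y-coordinate, sorted with cumulative weight:
  y=0 (N5, w=20) cum 20
  y=0 (N6, w=175) cum 195
  y=2 (N2, w=35) cum 230
  y=3 (N1, w=90) cum 320  ← median
  y=4 (N4, w=40) cum 360
  y=9 (N3, w=175) cum 535
⇒ y* = 3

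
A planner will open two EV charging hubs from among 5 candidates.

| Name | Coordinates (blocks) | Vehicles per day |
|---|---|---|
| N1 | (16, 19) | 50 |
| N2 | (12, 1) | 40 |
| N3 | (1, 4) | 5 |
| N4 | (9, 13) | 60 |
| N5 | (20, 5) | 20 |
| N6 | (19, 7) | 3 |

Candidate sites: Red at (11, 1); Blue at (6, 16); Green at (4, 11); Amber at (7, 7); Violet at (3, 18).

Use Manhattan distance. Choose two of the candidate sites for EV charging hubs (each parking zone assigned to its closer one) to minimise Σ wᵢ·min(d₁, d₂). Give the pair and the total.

{Red, Blue}, total 1417

Evaluate every pair (each demand assigned to the nearer of the two):
  {Red, Blue}: total = 1417
  {Red, Violet}: total = 1767
  {Red, Green}: total = 1812
  {Blue, Amber}: total = 1831
  {Red, Amber}: total = 1911
  {Amber, Violet}: total = 2001
  {Green, Amber}: total = 2241
  {Blue, Green}: total = 2277
  {Green, Violet}: total = 2387
  {Blue, Violet}: total = 2496
Best pair: {Red, Blue} with total 1417.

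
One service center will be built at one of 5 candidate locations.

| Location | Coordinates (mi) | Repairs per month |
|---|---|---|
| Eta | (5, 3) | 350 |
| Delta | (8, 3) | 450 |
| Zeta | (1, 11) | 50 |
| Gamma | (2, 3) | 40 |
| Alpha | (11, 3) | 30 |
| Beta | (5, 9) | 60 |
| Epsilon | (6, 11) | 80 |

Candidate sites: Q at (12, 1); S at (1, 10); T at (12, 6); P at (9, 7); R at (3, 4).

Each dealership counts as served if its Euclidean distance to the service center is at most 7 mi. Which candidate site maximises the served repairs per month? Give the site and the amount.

P, covering 970

Coverage radius r = 7 mi; a point is covered iff (Δx)²+(Δy)² ≤ 7² = 49.
  Q (12, 1): covers {Delta, Alpha} → 480
  S (1, 10): covers {Zeta, Beta, Epsilon} → 190
  T (12, 6): covers {Delta, Alpha} → 480
  P (9, 7): covers {Eta, Delta, Alpha, Beta, Epsilon} → 970
  R (3, 4): covers {Eta, Delta, Gamma, Beta} → 900
Maximum coverage at P: 970 repairs per month.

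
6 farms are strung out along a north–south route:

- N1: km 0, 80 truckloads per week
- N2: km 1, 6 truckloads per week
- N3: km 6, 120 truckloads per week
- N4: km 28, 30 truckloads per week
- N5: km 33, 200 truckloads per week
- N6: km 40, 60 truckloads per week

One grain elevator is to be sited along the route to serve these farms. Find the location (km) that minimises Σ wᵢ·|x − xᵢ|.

x = 33

For a sum of weighted absolute distances on a line, the optimum is the weighted median (not the mean). Total weight W = 496; half-weight = 248.
Sort by position and accumulate weight:
  km 0 (N1, w=80) → cum 80
  km 1 (N2, w=6) → cum 86
  km 6 (N3, w=120) → cum 206
  km 28 (N4, w=30) → cum 236
  km 33 (N5, w=200) → cum 436  ≥ 248 → median here
  km 40 (N6, w=60) → cum 496
Optimal location: km 33.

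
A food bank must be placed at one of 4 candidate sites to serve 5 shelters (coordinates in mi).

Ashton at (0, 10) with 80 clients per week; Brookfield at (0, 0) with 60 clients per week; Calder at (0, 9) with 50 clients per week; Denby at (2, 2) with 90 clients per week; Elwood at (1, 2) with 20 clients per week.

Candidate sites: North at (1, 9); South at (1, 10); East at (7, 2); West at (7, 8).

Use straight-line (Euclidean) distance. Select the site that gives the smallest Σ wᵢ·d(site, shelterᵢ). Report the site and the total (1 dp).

North, total 1482.9 mi

Total weighted distance at each candidate:
  North (1, 9): total = 1482.9
  South (1, 10): total = 1639.3
  East (7, 2): total = 2352.2
  West (7, 8): total = 2446.4
Minimum is at North with total 1482.9 mi.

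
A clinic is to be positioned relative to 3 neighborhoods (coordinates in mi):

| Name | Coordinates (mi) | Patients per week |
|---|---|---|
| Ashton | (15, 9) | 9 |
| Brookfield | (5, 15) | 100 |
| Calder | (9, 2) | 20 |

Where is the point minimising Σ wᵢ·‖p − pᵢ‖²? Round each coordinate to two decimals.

(6.32, 12.57)

The minimiser of Σwᵢ‖p−pᵢ‖² is the weighted centroid p* = (Σwᵢpᵢ)/(Σwᵢ).
Σwᵢ = 129.
Σwᵢxᵢ = 9·15 + 100·5 + 20·9 = 815.
Σwᵢyᵢ = 9·9 + 100·15 + 20·2 = 1621.
x* = 815/129 = 6.32, y* = 1621/129 = 12.57.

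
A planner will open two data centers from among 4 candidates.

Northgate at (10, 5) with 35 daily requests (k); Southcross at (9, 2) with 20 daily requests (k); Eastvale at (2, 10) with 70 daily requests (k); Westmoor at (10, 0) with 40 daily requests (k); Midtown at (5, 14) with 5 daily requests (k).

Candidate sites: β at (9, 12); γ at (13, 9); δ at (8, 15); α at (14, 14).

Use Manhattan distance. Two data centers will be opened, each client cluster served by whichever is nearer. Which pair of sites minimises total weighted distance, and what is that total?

{β, γ}, total 1585

Evaluate every pair (each demand assigned to the nearer of the two):
  {β, γ}: total = 1585
  {β, δ}: total = 1650
  {β, α}: total = 1660
  {γ, δ}: total = 1735
  {γ, α}: total = 1830
  {δ, α}: total = 2170
Best pair: {β, γ} with total 1585.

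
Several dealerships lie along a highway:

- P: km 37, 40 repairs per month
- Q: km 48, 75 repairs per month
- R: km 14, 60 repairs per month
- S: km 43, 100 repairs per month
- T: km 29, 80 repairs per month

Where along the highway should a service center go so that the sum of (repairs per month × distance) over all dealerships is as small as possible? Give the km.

For a sum of weighted absolute distances on a line, the optimum is the weighted median (not the mean). Total weight W = 355; half-weight = 177.5.
Sort by position and accumulate weight:
  km 14 (R, w=60) → cum 60
  km 29 (T, w=80) → cum 140
  km 37 (P, w=40) → cum 180  ≥ 177.5 → median here
  km 43 (S, w=100) → cum 280
  km 48 (Q, w=75) → cum 355
Optimal location: km 37.

x = 37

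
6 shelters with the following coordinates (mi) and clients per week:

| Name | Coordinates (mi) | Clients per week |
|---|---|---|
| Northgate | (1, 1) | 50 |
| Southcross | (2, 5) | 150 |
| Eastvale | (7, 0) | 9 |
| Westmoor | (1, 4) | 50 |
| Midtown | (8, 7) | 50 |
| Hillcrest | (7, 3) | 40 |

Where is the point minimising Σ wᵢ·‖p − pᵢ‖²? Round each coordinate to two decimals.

(3.28, 4.21)

The minimiser of Σwᵢ‖p−pᵢ‖² is the weighted centroid p* = (Σwᵢpᵢ)/(Σwᵢ).
Σwᵢ = 349.
Σwᵢxᵢ = 50·1 + 150·2 + 9·7 + 50·1 + 50·8 + 40·7 = 1143.
Σwᵢyᵢ = 50·1 + 150·5 + 9·0 + 50·4 + 50·7 + 40·3 = 1470.
x* = 1143/349 = 3.28, y* = 1470/349 = 4.21.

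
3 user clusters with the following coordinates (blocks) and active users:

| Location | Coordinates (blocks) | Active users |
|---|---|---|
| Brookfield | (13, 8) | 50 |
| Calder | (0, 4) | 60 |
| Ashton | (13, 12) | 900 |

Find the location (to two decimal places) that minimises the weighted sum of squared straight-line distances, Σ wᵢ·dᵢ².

(12.23, 11.33)

The minimiser of Σwᵢ‖p−pᵢ‖² is the weighted centroid p* = (Σwᵢpᵢ)/(Σwᵢ).
Σwᵢ = 1010.
Σwᵢxᵢ = 50·13 + 60·0 + 900·13 = 12350.
Σwᵢyᵢ = 50·8 + 60·4 + 900·12 = 11440.
x* = 12350/1010 = 12.23, y* = 11440/1010 = 11.33.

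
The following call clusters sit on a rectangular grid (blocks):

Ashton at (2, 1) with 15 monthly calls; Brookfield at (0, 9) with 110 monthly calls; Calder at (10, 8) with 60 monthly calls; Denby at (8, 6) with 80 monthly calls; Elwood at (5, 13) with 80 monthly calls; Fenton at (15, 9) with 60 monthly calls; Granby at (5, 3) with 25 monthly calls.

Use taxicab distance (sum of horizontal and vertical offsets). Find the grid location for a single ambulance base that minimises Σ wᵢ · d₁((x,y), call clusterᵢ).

(5, 9)

Manhattan distance separates: Σwᵢ(|x−xᵢ|+|y−yᵢ|) = Σwᵢ|x−xᵢ| + Σwᵢ|y−yᵢ|, so x and y are optimised independently as 1-D weighted medians.
Total weight W = 430; half = 215.
x-coordinate, sorted with cumulative weight:
  x=0 (Brookfield, w=110) cum 110
  x=2 (Ashton, w=15) cum 125
  x=5 (Elwood, w=80) cum 205
  x=5 (Granby, w=25) cum 230  ← median
  x=8 (Denby, w=80) cum 310
  x=10 (Calder, w=60) cum 370
  x=15 (Fenton, w=60) cum 430
⇒ x* = 5
y-coordinate, sorted with cumulative weight:
  y=1 (Ashton, w=15) cum 15
  y=3 (Granby, w=25) cum 40
  y=6 (Denby, w=80) cum 120
  y=8 (Calder, w=60) cum 180
  y=9 (Brookfield, w=110) cum 290  ← median
  y=9 (Fenton, w=60) cum 350
  y=13 (Elwood, w=80) cum 430
⇒ y* = 9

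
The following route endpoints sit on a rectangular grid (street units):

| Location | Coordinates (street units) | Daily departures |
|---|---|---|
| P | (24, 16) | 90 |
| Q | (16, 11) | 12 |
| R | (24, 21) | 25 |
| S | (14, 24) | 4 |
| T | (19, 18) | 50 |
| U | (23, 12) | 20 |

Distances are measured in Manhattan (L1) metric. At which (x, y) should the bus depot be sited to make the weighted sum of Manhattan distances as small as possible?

Manhattan distance separates: Σwᵢ(|x−xᵢ|+|y−yᵢ|) = Σwᵢ|x−xᵢ| + Σwᵢ|y−yᵢ|, so x and y are optimised independently as 1-D weighted medians.
Total weight W = 201; half = 100.5.
x-coordinate, sorted with cumulative weight:
  x=14 (S, w=4) cum 4
  x=16 (Q, w=12) cum 16
  x=19 (T, w=50) cum 66
  x=23 (U, w=20) cum 86
  x=24 (P, w=90) cum 176  ← median
  x=24 (R, w=25) cum 201
⇒ x* = 24
y-coordinate, sorted with cumulative weight:
  y=11 (Q, w=12) cum 12
  y=12 (U, w=20) cum 32
  y=16 (P, w=90) cum 122  ← median
  y=18 (T, w=50) cum 172
  y=21 (R, w=25) cum 197
  y=24 (S, w=4) cum 201
⇒ y* = 16

(24, 16)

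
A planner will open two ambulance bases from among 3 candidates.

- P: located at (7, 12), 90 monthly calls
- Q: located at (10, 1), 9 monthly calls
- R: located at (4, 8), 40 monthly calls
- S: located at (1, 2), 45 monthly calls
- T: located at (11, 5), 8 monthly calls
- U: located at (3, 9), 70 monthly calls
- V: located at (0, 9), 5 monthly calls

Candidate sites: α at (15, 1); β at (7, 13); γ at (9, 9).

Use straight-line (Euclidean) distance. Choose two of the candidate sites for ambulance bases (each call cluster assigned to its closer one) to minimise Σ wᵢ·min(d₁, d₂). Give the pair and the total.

{β, γ}, total 1316.9

Evaluate every pair (each demand assigned to the nearer of the two):
  {β, γ}: total = 1316.9
  {α, β}: total = 1413.6
  {α, γ}: total = 1552.6
Best pair: {β, γ} with total 1316.9.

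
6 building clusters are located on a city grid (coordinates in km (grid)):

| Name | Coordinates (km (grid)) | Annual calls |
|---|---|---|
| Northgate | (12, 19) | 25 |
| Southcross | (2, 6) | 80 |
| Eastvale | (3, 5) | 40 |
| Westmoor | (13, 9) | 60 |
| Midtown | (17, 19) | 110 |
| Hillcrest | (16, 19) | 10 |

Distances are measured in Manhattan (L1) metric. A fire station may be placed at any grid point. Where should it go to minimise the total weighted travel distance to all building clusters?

(13, 9)

Manhattan distance separates: Σwᵢ(|x−xᵢ|+|y−yᵢ|) = Σwᵢ|x−xᵢ| + Σwᵢ|y−yᵢ|, so x and y are optimised independently as 1-D weighted medians.
Total weight W = 325; half = 162.5.
x-coordinate, sorted with cumulative weight:
  x=2 (Southcross, w=80) cum 80
  x=3 (Eastvale, w=40) cum 120
  x=12 (Northgate, w=25) cum 145
  x=13 (Westmoor, w=60) cum 205  ← median
  x=16 (Hillcrest, w=10) cum 215
  x=17 (Midtown, w=110) cum 325
⇒ x* = 13
y-coordinate, sorted with cumulative weight:
  y=5 (Eastvale, w=40) cum 40
  y=6 (Southcross, w=80) cum 120
  y=9 (Westmoor, w=60) cum 180  ← median
  y=19 (Northgate, w=25) cum 205
  y=19 (Midtown, w=110) cum 315
  y=19 (Hillcrest, w=10) cum 325
⇒ y* = 9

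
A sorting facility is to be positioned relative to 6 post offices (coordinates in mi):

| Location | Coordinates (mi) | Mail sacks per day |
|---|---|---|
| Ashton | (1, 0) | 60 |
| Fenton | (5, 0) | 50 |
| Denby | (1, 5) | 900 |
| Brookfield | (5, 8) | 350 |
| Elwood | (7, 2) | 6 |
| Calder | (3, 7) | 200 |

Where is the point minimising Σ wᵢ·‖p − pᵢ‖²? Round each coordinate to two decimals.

(2.30, 5.56)

The minimiser of Σwᵢ‖p−pᵢ‖² is the weighted centroid p* = (Σwᵢpᵢ)/(Σwᵢ).
Σwᵢ = 1566.
Σwᵢxᵢ = 60·1 + 50·5 + 900·1 + 350·5 + 6·7 + 200·3 = 3602.
Σwᵢyᵢ = 60·0 + 50·0 + 900·5 + 350·8 + 6·2 + 200·7 = 8712.
x* = 3602/1566 = 2.30, y* = 8712/1566 = 5.56.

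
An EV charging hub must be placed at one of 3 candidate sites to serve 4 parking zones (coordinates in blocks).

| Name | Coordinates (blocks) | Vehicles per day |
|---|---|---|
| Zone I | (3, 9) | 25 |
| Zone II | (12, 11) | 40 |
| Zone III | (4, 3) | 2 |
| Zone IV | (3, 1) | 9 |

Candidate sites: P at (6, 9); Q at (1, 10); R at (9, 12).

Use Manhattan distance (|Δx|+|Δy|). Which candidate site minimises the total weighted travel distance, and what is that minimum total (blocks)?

Total weighted distance at each candidate:
  P (6, 9): total = 510
  Q (1, 10): total = 674
  R (9, 12): total = 566
Minimum is at P with total 510 blocks.

P, total 510 blocks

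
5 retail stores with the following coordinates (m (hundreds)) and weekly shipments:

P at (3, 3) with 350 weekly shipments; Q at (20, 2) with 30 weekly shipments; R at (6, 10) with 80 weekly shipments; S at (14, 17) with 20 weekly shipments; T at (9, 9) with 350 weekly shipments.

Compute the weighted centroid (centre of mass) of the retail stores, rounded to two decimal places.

(6.70, 6.51)

The minimiser of Σwᵢ‖p−pᵢ‖² is the weighted centroid p* = (Σwᵢpᵢ)/(Σwᵢ).
Σwᵢ = 830.
Σwᵢxᵢ = 350·3 + 30·20 + 80·6 + 20·14 + 350·9 = 5560.
Σwᵢyᵢ = 350·3 + 30·2 + 80·10 + 20·17 + 350·9 = 5400.
x* = 5560/830 = 6.70, y* = 5400/830 = 6.51.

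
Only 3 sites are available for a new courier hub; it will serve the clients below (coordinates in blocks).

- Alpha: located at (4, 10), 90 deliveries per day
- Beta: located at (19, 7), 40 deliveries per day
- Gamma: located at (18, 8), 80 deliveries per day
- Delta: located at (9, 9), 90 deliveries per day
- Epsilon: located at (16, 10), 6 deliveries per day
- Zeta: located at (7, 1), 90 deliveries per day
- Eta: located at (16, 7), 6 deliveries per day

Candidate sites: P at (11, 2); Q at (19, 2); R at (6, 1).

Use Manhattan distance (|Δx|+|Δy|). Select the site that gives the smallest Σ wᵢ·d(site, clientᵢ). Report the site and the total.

P, total 4308 blocks

Total weighted distance at each candidate:
  P (11, 2): total = 4308
  Q (19, 2): total = 5644
  R (6, 1): total = 4560
Minimum is at P with total 4308 blocks.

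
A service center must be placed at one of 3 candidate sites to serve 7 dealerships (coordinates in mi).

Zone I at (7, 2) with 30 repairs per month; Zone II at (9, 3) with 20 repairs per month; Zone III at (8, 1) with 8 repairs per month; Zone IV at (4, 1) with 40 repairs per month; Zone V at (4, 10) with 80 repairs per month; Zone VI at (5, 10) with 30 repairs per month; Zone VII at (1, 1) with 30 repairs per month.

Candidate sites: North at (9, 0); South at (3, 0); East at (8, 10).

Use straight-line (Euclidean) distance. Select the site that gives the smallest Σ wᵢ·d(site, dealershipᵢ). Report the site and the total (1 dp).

Total weighted distance at each candidate:
  North (9, 0): total = 1819.5
  South (3, 0): total = 1542.7
  East (8, 10): total = 1601.3
Minimum is at South with total 1542.7 mi.

South, total 1542.7 mi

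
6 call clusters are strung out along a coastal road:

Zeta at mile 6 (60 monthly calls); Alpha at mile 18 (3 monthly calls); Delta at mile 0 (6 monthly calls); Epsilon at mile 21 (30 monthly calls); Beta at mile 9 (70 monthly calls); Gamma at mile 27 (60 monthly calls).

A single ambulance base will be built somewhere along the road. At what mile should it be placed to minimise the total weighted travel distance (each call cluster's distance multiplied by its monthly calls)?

For a sum of weighted absolute distances on a line, the optimum is the weighted median (not the mean). Total weight W = 229; half-weight = 114.5.
Sort by position and accumulate weight:
  mile 0 (Delta, w=6) → cum 6
  mile 6 (Zeta, w=60) → cum 66
  mile 9 (Beta, w=70) → cum 136  ≥ 114.5 → median here
  mile 18 (Alpha, w=3) → cum 139
  mile 21 (Epsilon, w=30) → cum 169
  mile 27 (Gamma, w=60) → cum 229
Optimal location: mile 9.

x = 9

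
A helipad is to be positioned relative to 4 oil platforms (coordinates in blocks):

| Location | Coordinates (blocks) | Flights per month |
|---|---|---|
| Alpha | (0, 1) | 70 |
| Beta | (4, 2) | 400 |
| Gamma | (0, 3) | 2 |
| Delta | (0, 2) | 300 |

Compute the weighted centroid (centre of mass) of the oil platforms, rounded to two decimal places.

The minimiser of Σwᵢ‖p−pᵢ‖² is the weighted centroid p* = (Σwᵢpᵢ)/(Σwᵢ).
Σwᵢ = 772.
Σwᵢxᵢ = 70·0 + 400·4 + 2·0 + 300·0 = 1600.
Σwᵢyᵢ = 70·1 + 400·2 + 2·3 + 300·2 = 1476.
x* = 1600/772 = 2.07, y* = 1476/772 = 1.91.

(2.07, 1.91)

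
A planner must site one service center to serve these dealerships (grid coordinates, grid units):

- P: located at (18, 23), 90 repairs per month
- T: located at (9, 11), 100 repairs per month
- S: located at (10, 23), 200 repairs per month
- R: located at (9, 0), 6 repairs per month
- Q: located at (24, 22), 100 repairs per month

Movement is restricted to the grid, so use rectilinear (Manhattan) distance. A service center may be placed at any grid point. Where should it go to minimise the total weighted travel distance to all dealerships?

(10, 23)

Manhattan distance separates: Σwᵢ(|x−xᵢ|+|y−yᵢ|) = Σwᵢ|x−xᵢ| + Σwᵢ|y−yᵢ|, so x and y are optimised independently as 1-D weighted medians.
Total weight W = 496; half = 248.
x-coordinate, sorted with cumulative weight:
  x=9 (T, w=100) cum 100
  x=9 (R, w=6) cum 106
  x=10 (S, w=200) cum 306  ← median
  x=18 (P, w=90) cum 396
  x=24 (Q, w=100) cum 496
⇒ x* = 10
y-coordinate, sorted with cumulative weight:
  y=0 (R, w=6) cum 6
  y=11 (T, w=100) cum 106
  y=22 (Q, w=100) cum 206
  y=23 (P, w=90) cum 296  ← median
  y=23 (S, w=200) cum 496
⇒ y* = 23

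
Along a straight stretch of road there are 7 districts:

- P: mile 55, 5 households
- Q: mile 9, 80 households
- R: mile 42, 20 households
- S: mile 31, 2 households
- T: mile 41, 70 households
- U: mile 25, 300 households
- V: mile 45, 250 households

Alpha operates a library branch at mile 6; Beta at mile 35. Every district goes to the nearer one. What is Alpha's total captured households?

The indifferent point is the midpoint (6+35)/2 = 20.5; districts left of it (closer to Alpha at 6) go to Alpha, those right go to Beta.
  Q at 9 (w=80) → Alpha
  U at 25 (w=300) → Beta
  S at 31 (w=2) → Beta
  T at 41 (w=70) → Beta
  R at 42 (w=20) → Beta
  V at 45 (w=250) → Beta
  P at 55 (w=5) → Beta
Alpha captures 80; Beta captures 647.

80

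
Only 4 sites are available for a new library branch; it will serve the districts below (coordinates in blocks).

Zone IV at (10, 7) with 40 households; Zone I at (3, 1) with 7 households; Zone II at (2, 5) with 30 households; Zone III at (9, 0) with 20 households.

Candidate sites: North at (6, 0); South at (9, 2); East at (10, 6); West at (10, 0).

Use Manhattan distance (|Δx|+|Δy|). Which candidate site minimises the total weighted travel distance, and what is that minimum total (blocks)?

East, total 534 blocks

Total weighted distance at each candidate:
  North (6, 0): total = 798
  South (9, 2): total = 629
  East (10, 6): total = 534
  West (10, 0): total = 746
Minimum is at East with total 534 blocks.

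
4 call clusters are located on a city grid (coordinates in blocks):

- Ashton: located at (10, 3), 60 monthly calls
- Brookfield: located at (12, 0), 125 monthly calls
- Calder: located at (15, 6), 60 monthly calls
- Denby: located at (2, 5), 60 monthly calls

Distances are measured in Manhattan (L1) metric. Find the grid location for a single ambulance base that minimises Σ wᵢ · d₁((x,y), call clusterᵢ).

(12, 3)

Manhattan distance separates: Σwᵢ(|x−xᵢ|+|y−yᵢ|) = Σwᵢ|x−xᵢ| + Σwᵢ|y−yᵢ|, so x and y are optimised independently as 1-D weighted medians.
Total weight W = 305; half = 152.5.
x-coordinate, sorted with cumulative weight:
  x=2 (Denby, w=60) cum 60
  x=10 (Ashton, w=60) cum 120
  x=12 (Brookfield, w=125) cum 245  ← median
  x=15 (Calder, w=60) cum 305
⇒ x* = 12
y-coordinate, sorted with cumulative weight:
  y=0 (Brookfield, w=125) cum 125
  y=3 (Ashton, w=60) cum 185  ← median
  y=5 (Denby, w=60) cum 245
  y=6 (Calder, w=60) cum 305
⇒ y* = 3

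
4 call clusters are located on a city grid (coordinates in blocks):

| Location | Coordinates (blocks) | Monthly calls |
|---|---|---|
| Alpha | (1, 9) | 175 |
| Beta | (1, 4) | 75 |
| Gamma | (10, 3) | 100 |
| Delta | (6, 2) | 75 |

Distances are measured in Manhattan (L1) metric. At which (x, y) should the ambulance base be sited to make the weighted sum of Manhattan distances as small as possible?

Manhattan distance separates: Σwᵢ(|x−xᵢ|+|y−yᵢ|) = Σwᵢ|x−xᵢ| + Σwᵢ|y−yᵢ|, so x and y are optimised independently as 1-D weighted medians.
Total weight W = 425; half = 212.5.
x-coordinate, sorted with cumulative weight:
  x=1 (Alpha, w=175) cum 175
  x=1 (Beta, w=75) cum 250  ← median
  x=6 (Delta, w=75) cum 325
  x=10 (Gamma, w=100) cum 425
⇒ x* = 1
y-coordinate, sorted with cumulative weight:
  y=2 (Delta, w=75) cum 75
  y=3 (Gamma, w=100) cum 175
  y=4 (Beta, w=75) cum 250  ← median
  y=9 (Alpha, w=175) cum 425
⇒ y* = 4

(1, 4)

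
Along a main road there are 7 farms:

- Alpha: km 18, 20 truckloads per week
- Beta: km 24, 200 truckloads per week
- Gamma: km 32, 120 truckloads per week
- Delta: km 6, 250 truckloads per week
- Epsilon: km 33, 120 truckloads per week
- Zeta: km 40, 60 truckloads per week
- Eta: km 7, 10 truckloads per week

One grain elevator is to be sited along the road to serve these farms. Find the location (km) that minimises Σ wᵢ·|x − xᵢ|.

x = 24

For a sum of weighted absolute distances on a line, the optimum is the weighted median (not the mean). Total weight W = 780; half-weight = 390.
Sort by position and accumulate weight:
  km 6 (Delta, w=250) → cum 250
  km 7 (Eta, w=10) → cum 260
  km 18 (Alpha, w=20) → cum 280
  km 24 (Beta, w=200) → cum 480  ≥ 390 → median here
  km 32 (Gamma, w=120) → cum 600
  km 33 (Epsilon, w=120) → cum 720
  km 40 (Zeta, w=60) → cum 780
Optimal location: km 24.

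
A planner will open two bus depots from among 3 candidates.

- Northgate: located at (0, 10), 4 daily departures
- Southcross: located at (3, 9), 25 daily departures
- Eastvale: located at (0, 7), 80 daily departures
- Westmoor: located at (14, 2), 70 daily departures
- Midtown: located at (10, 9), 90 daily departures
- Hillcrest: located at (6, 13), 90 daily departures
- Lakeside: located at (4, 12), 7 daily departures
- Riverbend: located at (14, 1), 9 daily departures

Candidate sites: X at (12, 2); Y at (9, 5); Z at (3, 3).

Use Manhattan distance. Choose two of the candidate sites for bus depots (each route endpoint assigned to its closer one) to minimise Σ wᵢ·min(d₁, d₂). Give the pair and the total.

Evaluate every pair (each demand assigned to the nearer of the two):
  {X, Y}: total = 2877
  {Y, Z}: total = 2901
  {X, Z}: total = 2967
Best pair: {X, Y} with total 2877.

{X, Y}, total 2877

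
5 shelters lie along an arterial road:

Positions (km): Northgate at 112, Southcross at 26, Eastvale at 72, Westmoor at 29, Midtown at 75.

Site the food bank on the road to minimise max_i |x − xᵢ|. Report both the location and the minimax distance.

The 1-center on a line is the midpoint of the two extreme points: leftmost at 26, rightmost at 112.
Optimal location = (26 + 112)/2 = 69; maximum distance = (112 − 26)/2 = 43.

location 69, max distance 43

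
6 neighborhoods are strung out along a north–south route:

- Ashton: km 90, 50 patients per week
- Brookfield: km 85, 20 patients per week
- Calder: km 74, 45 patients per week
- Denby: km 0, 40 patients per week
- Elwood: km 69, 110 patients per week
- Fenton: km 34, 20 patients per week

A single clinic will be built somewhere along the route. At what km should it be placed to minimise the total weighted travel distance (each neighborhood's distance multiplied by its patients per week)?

For a sum of weighted absolute distances on a line, the optimum is the weighted median (not the mean). Total weight W = 285; half-weight = 142.5.
Sort by position and accumulate weight:
  km 0 (Denby, w=40) → cum 40
  km 34 (Fenton, w=20) → cum 60
  km 69 (Elwood, w=110) → cum 170  ≥ 142.5 → median here
  km 74 (Calder, w=45) → cum 215
  km 85 (Brookfield, w=20) → cum 235
  km 90 (Ashton, w=50) → cum 285
Optimal location: km 69.

x = 69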